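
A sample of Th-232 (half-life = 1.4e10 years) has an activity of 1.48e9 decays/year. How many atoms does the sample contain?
N = A/λ = 2.989e19 atoms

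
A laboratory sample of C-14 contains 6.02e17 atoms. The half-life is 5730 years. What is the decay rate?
A = λN = 7.282e13 decays/year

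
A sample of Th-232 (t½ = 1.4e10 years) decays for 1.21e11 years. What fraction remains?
N/N₀ = (1/2)^(t/t½) = 0.002502 = 0.25%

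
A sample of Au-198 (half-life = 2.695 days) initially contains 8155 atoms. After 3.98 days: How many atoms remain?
N = N₀(1/2)^(t/t½) = 2930 atoms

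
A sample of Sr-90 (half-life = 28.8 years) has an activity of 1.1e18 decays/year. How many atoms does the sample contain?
N = A/λ = 4.57e19 atoms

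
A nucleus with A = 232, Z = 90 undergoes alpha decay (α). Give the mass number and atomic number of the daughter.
Daughter: A = 228, Z = 88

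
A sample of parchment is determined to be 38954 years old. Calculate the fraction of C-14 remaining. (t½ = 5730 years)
N/N₀ = (1/2)^(t/t½) = 0.008985 = 0.899%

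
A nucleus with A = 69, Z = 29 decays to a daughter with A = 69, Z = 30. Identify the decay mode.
ΔA = 0, ΔZ = +1 ⇒ beta-minus decay (β⁻)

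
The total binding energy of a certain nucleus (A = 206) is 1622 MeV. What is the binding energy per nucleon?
B.E./A = 1622/206 = 7.874 MeV/nucleon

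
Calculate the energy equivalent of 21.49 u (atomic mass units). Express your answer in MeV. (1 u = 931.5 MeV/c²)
E = mc² = 20020 MeV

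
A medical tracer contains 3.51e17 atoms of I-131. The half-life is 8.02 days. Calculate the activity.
A = λN = 3.034e16 decays/day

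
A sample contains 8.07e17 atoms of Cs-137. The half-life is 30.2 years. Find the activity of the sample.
A = λN = 1.852e16 decays/year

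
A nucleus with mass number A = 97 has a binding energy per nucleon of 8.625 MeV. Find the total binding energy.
B.E. = 8.625 × 97 = 836.6 MeV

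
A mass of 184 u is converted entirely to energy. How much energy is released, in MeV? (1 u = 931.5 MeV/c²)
E = mc² = 1.714e5 MeV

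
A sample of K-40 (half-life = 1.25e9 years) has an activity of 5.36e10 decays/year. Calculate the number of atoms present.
N = A/λ = 9.666e19 atoms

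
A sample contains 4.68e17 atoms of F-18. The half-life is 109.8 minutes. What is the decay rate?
A = λN = 2.954e15 decays/minute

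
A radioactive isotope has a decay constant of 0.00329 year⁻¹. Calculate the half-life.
t½ = ln(2)/λ = 210.7 years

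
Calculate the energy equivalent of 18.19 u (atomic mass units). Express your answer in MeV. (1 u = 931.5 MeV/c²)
E = mc² = 16940 MeV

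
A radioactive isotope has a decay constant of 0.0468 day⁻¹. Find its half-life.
t½ = ln(2)/λ = 14.81 days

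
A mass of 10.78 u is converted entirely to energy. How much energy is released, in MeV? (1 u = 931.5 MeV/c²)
E = mc² = 10040 MeV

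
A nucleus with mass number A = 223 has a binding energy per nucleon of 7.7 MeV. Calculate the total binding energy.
B.E. = 7.7 × 223 = 1717 MeV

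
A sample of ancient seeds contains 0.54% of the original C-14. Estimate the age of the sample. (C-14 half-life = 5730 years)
Age = t½ × log₂(1/ratio) = 43160 years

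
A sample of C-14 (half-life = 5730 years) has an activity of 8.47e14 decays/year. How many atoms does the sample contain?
N = A/λ = 7.002e18 atoms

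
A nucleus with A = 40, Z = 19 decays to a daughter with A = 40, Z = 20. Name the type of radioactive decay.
ΔA = 0, ΔZ = +1 ⇒ beta-minus decay (β⁻)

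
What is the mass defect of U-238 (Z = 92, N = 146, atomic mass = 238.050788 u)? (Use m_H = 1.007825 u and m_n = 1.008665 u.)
Δm = Z·m_H + N·m_n − M = 1.934 u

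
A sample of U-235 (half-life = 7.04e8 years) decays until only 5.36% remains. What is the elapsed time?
t = t½ × log₂(N₀/N) = 2.972e9 years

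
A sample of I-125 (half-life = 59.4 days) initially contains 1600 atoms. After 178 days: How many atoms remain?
N = N₀(1/2)^(t/t½) = 200.5 atoms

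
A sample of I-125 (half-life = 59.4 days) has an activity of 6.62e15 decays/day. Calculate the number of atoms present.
N = A/λ = 5.673e17 atoms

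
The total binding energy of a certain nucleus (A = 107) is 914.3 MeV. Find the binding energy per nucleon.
B.E./A = 914.3/107 = 8.545 MeV/nucleon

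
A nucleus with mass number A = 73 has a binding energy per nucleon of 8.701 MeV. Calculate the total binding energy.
B.E. = 8.701 × 73 = 635.2 MeV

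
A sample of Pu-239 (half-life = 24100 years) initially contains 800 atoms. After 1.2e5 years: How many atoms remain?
N = N₀(1/2)^(t/t½) = 25.36 atoms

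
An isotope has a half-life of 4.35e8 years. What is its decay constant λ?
λ = ln(2)/t½ = 1.593e-9 year⁻¹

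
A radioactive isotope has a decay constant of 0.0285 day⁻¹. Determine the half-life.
t½ = ln(2)/λ = 24.32 days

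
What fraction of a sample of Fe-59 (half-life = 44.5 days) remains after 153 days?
N/N₀ = (1/2)^(t/t½) = 0.09226 = 9.23%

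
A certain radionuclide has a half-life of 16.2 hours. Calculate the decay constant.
λ = ln(2)/t½ = 0.04279 hour⁻¹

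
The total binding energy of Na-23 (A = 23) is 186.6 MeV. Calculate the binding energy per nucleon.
B.E./A = 186.6/23 = 8.113 MeV/nucleon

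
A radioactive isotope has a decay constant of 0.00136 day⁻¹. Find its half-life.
t½ = ln(2)/λ = 509.7 days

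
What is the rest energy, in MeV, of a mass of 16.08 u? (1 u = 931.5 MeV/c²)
E = mc² = 14980 MeV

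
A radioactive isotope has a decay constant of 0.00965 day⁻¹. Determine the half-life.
t½ = ln(2)/λ = 71.83 days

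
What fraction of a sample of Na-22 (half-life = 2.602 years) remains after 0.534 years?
N/N₀ = (1/2)^(t/t½) = 0.8674 = 86.7%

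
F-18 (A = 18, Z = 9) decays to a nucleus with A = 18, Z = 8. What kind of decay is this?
ΔA = 0, ΔZ = -1 ⇒ beta-plus decay (β⁺) or electron capture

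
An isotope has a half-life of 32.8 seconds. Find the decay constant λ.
λ = ln(2)/t½ = 0.02113 second⁻¹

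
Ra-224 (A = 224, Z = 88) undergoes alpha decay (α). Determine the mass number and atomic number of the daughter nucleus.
Daughter: A = 220, Z = 86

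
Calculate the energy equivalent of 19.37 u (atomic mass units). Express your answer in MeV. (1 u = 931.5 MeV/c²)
E = mc² = 18040 MeV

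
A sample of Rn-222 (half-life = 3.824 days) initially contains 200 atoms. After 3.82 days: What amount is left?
N = N₀(1/2)^(t/t½) = 100.1 atoms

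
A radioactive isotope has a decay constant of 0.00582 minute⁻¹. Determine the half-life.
t½ = ln(2)/λ = 119.1 minutes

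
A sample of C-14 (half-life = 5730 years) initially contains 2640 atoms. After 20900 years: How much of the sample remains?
N = N₀(1/2)^(t/t½) = 210.7 atoms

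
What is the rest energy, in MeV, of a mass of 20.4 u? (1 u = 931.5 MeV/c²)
E = mc² = 19000 MeV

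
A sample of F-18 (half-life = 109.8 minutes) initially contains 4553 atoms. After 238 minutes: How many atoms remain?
N = N₀(1/2)^(t/t½) = 1013 atoms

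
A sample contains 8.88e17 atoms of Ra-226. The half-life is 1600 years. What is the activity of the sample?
A = λN = 3.847e14 decays/year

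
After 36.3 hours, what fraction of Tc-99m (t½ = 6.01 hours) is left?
N/N₀ = (1/2)^(t/t½) = 0.0152 = 1.52%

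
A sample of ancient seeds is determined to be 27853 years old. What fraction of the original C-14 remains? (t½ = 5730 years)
N/N₀ = (1/2)^(t/t½) = 0.03441 = 3.44%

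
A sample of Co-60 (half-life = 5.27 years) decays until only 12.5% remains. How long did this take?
t = t½ × log₂(N₀/N) = 15.81 years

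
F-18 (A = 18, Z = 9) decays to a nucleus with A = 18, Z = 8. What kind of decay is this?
ΔA = 0, ΔZ = -1 ⇒ beta-plus decay (β⁺) or electron capture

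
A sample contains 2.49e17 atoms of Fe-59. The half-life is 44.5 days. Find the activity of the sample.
A = λN = 3.879e15 decays/day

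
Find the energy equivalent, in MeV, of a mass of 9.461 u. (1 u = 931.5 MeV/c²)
E = mc² = 8813 MeV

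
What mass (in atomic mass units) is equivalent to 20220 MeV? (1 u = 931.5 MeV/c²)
m = E/c² = 21.71 u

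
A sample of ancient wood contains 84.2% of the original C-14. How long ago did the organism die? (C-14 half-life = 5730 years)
Age = t½ × log₂(1/ratio) = 1422 years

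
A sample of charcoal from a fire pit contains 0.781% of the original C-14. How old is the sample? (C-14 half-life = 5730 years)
Age = t½ × log₂(1/ratio) = 40110 years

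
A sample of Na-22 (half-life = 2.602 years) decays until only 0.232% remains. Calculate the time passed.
t = t½ × log₂(N₀/N) = 22.77 years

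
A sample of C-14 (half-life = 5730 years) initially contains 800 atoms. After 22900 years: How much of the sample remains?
N = N₀(1/2)^(t/t½) = 50.12 atoms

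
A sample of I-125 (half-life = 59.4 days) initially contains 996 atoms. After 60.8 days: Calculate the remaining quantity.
N = N₀(1/2)^(t/t½) = 489.9 atoms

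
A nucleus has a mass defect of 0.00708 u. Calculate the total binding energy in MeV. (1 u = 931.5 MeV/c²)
B.E. = Δm × 931.5 = 6.595 MeV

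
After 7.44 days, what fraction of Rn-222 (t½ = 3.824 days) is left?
N/N₀ = (1/2)^(t/t½) = 0.2596 = 26%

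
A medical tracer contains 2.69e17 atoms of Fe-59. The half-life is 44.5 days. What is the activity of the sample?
A = λN = 4.19e15 decays/day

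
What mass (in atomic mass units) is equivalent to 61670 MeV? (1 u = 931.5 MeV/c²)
m = E/c² = 66.21 u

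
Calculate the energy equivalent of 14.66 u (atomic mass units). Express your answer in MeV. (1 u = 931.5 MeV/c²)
E = mc² = 13660 MeV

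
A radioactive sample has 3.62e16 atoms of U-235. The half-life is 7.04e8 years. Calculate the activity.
A = λN = 3.564e7 decays/year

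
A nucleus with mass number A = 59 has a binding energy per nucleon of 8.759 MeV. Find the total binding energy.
B.E. = 8.759 × 59 = 516.8 MeV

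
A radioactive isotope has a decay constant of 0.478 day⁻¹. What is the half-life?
t½ = ln(2)/λ = 1.45 days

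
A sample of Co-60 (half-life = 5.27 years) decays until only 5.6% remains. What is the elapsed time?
t = t½ × log₂(N₀/N) = 21.91 years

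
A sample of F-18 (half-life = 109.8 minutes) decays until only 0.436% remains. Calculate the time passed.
t = t½ × log₂(N₀/N) = 861 minutes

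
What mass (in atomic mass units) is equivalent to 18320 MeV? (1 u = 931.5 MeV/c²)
m = E/c² = 19.67 u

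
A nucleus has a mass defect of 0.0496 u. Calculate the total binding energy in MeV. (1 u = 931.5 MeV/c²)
B.E. = Δm × 931.5 = 46.2 MeV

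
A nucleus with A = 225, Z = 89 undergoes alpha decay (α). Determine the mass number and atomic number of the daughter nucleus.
Daughter: A = 221, Z = 87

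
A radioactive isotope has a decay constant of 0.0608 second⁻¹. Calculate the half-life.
t½ = ln(2)/λ = 11.4 seconds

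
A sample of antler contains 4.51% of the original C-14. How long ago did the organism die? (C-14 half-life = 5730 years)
Age = t½ × log₂(1/ratio) = 25620 years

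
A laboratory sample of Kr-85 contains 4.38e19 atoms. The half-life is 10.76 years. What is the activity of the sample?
A = λN = 2.822e18 decays/year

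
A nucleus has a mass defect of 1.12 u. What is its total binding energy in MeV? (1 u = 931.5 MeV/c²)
B.E. = Δm × 931.5 = 1043 MeV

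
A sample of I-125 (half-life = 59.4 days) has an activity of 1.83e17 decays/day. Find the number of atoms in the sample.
N = A/λ = 1.568e19 atoms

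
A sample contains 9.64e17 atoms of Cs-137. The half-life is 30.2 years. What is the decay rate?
A = λN = 2.213e16 decays/year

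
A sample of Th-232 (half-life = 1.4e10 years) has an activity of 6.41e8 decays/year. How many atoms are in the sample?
N = A/λ = 1.295e19 atoms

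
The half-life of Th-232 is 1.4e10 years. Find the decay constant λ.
λ = ln(2)/t½ = 4.951e-11 year⁻¹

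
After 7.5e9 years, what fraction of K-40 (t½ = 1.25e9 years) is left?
N/N₀ = (1/2)^(t/t½) = 0.01562 = 1.56%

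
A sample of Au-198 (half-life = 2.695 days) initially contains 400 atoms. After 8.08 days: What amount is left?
N = N₀(1/2)^(t/t½) = 50.06 atoms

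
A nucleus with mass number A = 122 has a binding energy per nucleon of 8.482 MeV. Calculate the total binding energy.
B.E. = 8.482 × 122 = 1035 MeV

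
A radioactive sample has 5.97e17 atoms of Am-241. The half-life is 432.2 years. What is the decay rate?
A = λN = 9.574e14 decays/year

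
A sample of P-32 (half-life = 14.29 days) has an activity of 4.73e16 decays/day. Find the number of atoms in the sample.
N = A/λ = 9.751e17 atoms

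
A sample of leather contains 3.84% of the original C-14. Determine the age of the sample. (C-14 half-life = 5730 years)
Age = t½ × log₂(1/ratio) = 26950 years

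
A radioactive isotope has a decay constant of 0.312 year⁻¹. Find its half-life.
t½ = ln(2)/λ = 2.222 years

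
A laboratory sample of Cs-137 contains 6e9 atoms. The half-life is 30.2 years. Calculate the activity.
A = λN = 1.377e8 decays/year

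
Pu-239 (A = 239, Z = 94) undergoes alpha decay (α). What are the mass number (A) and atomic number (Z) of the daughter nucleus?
Daughter: A = 235, Z = 92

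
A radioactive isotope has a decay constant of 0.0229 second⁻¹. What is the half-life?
t½ = ln(2)/λ = 30.27 seconds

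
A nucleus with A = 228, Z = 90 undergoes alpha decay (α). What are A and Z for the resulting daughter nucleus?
Daughter: A = 224, Z = 88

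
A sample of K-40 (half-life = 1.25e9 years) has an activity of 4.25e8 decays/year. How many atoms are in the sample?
N = A/λ = 7.664e17 atoms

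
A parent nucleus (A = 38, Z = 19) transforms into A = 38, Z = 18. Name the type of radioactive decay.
ΔA = 0, ΔZ = -1 ⇒ beta-plus decay (β⁺) or electron capture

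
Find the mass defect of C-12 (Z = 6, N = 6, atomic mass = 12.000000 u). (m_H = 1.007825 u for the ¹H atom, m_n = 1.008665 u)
Δm = Z·m_H + N·m_n − M = 0.09894 u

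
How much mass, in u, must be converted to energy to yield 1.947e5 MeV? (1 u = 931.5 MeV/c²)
m = E/c² = 209 u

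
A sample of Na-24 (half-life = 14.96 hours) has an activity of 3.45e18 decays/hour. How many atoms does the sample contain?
N = A/λ = 7.446e19 atoms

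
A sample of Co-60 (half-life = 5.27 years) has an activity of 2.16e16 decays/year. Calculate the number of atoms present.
N = A/λ = 1.642e17 atoms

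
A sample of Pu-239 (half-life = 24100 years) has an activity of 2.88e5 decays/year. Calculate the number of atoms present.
N = A/λ = 1.001e10 atoms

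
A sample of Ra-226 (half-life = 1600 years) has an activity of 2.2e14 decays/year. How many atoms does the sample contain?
N = A/λ = 5.078e17 atoms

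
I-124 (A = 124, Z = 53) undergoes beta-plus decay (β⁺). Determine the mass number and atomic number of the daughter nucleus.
Daughter: A = 124, Z = 52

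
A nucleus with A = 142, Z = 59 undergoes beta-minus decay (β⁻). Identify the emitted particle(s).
β⁻: electron (e⁻) + antineutrino (ν̄ₑ)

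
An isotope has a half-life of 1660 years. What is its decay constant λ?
λ = ln(2)/t½ = 4.176e-4 year⁻¹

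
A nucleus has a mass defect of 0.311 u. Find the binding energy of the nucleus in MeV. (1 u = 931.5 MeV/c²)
B.E. = Δm × 931.5 = 289.7 MeV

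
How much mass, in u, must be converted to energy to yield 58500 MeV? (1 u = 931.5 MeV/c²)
m = E/c² = 62.8 u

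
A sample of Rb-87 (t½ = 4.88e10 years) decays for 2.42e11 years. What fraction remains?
N/N₀ = (1/2)^(t/t½) = 0.03215 = 3.22%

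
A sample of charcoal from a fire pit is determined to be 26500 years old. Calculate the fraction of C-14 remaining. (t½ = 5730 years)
N/N₀ = (1/2)^(t/t½) = 0.04053 = 4.05%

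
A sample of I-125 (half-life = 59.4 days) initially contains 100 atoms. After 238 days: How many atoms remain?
N = N₀(1/2)^(t/t½) = 6.221 atoms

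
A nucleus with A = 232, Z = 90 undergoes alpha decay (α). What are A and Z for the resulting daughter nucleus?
Daughter: A = 228, Z = 88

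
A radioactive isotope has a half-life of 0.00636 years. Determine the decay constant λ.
λ = ln(2)/t½ = 109 year⁻¹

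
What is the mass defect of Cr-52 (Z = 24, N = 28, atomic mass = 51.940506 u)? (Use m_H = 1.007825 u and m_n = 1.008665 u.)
Δm = Z·m_H + N·m_n − M = 0.4899 u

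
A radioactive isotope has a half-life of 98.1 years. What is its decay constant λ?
λ = ln(2)/t½ = 0.007066 year⁻¹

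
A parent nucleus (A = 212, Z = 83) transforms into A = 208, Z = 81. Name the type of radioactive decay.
ΔA = -4, ΔZ = -2 ⇒ alpha decay (α)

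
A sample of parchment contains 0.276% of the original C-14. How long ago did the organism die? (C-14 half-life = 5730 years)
Age = t½ × log₂(1/ratio) = 48710 years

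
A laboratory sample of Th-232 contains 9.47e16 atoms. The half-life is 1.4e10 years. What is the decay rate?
A = λN = 4.689e6 decays/year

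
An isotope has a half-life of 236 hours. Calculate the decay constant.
λ = ln(2)/t½ = 0.002937 hour⁻¹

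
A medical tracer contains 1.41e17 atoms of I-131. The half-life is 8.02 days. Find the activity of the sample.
A = λN = 1.219e16 decays/day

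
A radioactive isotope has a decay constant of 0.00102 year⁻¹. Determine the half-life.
t½ = ln(2)/λ = 679.6 years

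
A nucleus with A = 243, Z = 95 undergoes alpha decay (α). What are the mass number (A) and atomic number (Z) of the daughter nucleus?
Daughter: A = 239, Z = 93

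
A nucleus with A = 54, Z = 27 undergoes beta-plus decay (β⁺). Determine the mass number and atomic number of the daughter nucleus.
Daughter: A = 54, Z = 26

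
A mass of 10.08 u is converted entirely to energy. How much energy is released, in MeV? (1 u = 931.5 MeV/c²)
E = mc² = 9390 MeV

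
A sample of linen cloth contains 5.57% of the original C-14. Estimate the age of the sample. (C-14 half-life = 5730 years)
Age = t½ × log₂(1/ratio) = 23870 years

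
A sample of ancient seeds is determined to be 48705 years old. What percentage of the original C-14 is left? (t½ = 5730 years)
N/N₀ = (1/2)^(t/t½) = 0.002762 = 0.276%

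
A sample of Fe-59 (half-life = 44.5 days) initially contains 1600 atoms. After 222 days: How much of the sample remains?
N = N₀(1/2)^(t/t½) = 50.39 atoms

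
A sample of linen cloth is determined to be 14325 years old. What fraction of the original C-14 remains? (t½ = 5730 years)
N/N₀ = (1/2)^(t/t½) = 0.1768 = 17.7%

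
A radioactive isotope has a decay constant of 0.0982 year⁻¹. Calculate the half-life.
t½ = ln(2)/λ = 7.059 years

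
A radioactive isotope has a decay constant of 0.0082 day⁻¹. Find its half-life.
t½ = ln(2)/λ = 84.53 days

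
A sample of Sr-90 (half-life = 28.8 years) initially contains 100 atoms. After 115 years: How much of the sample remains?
N = N₀(1/2)^(t/t½) = 6.28 atoms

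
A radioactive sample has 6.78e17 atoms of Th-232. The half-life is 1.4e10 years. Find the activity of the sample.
A = λN = 3.357e7 decays/year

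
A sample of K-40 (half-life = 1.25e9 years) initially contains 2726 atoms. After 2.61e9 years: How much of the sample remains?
N = N₀(1/2)^(t/t½) = 641.2 atoms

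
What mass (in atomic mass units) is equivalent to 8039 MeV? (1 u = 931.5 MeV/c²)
m = E/c² = 8.63 u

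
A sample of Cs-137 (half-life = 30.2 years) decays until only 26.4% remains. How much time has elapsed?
t = t½ × log₂(N₀/N) = 58.03 years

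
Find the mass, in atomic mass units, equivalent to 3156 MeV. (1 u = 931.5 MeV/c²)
m = E/c² = 3.388 u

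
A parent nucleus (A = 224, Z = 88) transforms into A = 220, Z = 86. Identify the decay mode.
ΔA = -4, ΔZ = -2 ⇒ alpha decay (α)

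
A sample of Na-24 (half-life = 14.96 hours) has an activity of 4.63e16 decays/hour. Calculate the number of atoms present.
N = A/λ = 9.993e17 atoms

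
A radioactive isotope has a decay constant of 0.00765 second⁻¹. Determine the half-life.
t½ = ln(2)/λ = 90.61 seconds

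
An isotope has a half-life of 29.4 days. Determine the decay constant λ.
λ = ln(2)/t½ = 0.02358 day⁻¹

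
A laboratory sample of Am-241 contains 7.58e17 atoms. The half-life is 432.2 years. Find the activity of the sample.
A = λN = 1.216e15 decays/year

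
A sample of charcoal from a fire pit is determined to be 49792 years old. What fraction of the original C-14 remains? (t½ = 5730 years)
N/N₀ = (1/2)^(t/t½) = 0.002422 = 0.242%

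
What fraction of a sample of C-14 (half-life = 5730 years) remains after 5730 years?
N/N₀ = (1/2)^(t/t½) = 0.5 = 50%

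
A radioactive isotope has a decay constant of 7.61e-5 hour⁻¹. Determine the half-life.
t½ = ln(2)/λ = 9108 hours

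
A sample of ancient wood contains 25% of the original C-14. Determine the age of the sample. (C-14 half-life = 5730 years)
Age = t½ × log₂(1/ratio) = 11460 years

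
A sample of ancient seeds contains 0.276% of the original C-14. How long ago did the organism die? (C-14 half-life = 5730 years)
Age = t½ × log₂(1/ratio) = 48710 years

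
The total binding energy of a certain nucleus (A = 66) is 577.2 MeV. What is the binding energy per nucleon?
B.E./A = 577.2/66 = 8.745 MeV/nucleon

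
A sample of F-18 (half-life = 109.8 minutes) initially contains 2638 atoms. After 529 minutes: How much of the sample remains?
N = N₀(1/2)^(t/t½) = 93.53 atoms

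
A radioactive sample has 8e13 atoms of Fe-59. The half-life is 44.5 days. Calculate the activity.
A = λN = 1.246e12 decays/day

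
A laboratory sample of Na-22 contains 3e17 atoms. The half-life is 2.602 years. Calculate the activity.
A = λN = 7.992e16 decays/year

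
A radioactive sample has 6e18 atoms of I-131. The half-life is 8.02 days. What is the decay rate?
A = λN = 5.186e17 decays/day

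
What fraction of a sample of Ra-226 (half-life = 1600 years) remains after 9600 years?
N/N₀ = (1/2)^(t/t½) = 0.01562 = 1.56%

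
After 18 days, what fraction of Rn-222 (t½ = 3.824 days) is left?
N/N₀ = (1/2)^(t/t½) = 0.03828 = 3.83%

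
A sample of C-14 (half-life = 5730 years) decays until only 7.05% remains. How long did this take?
t = t½ × log₂(N₀/N) = 21920 years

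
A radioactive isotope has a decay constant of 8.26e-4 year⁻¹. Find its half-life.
t½ = ln(2)/λ = 839.2 years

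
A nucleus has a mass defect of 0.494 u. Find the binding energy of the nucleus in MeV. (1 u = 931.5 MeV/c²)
B.E. = Δm × 931.5 = 460.2 MeV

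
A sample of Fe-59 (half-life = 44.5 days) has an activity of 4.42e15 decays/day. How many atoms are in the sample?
N = A/λ = 2.838e17 atoms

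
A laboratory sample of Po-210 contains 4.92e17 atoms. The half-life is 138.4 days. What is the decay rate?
A = λN = 2.464e15 decays/day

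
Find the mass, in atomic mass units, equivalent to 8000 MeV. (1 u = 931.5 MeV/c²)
m = E/c² = 8.588 u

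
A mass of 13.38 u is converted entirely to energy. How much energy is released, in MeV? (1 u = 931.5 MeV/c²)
E = mc² = 12460 MeV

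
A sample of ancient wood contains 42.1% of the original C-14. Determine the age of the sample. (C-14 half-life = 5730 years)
Age = t½ × log₂(1/ratio) = 7152 years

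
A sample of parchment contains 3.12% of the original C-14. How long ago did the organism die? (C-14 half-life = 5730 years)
Age = t½ × log₂(1/ratio) = 28660 years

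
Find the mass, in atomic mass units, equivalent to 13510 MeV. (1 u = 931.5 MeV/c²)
m = E/c² = 14.5 u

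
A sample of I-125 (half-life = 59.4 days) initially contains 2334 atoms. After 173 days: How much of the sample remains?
N = N₀(1/2)^(t/t½) = 310 atoms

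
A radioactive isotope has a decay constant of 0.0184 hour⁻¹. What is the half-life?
t½ = ln(2)/λ = 37.67 hours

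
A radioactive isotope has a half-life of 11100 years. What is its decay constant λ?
λ = ln(2)/t½ = 6.245e-5 year⁻¹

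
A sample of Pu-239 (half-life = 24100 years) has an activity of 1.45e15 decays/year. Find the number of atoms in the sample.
N = A/λ = 5.041e19 atoms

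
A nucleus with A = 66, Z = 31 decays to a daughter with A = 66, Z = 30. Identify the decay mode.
ΔA = 0, ΔZ = -1 ⇒ beta-plus decay (β⁺) or electron capture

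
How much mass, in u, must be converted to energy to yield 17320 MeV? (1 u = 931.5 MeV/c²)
m = E/c² = 18.59 u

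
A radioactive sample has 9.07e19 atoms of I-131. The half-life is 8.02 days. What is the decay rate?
A = λN = 7.839e18 decays/day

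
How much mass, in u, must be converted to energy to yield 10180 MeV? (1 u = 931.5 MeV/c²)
m = E/c² = 10.93 u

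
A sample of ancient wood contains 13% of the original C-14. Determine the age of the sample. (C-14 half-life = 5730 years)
Age = t½ × log₂(1/ratio) = 16870 years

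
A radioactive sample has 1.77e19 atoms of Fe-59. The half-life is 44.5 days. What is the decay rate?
A = λN = 2.757e17 decays/day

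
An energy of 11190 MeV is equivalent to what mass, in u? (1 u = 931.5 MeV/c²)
m = E/c² = 12.01 u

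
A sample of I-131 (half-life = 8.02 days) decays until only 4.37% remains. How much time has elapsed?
t = t½ × log₂(N₀/N) = 36.22 days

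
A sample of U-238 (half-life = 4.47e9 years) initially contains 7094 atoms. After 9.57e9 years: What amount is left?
N = N₀(1/2)^(t/t½) = 1608 atoms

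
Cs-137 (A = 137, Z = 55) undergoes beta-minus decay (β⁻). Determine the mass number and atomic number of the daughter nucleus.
Daughter: A = 137, Z = 56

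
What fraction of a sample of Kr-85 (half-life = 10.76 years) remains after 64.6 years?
N/N₀ = (1/2)^(t/t½) = 0.01558 = 1.56%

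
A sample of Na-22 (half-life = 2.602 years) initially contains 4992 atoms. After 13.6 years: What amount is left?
N = N₀(1/2)^(t/t½) = 133.3 atoms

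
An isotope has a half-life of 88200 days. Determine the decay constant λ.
λ = ln(2)/t½ = 7.859e-6 day⁻¹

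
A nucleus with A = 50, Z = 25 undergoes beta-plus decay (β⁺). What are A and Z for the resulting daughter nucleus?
Daughter: A = 50, Z = 24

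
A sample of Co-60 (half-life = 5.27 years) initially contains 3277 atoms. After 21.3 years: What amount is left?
N = N₀(1/2)^(t/t½) = 199 atoms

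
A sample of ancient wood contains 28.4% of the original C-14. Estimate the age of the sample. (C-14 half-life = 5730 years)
Age = t½ × log₂(1/ratio) = 10410 years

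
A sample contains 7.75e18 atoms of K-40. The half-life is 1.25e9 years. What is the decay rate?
A = λN = 4.298e9 decays/year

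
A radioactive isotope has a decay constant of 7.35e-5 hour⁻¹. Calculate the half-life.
t½ = ln(2)/λ = 9431 hours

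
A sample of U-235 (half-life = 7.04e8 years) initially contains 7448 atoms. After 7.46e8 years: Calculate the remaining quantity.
N = N₀(1/2)^(t/t½) = 3573 atoms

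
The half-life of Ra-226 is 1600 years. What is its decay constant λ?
λ = ln(2)/t½ = 4.332e-4 year⁻¹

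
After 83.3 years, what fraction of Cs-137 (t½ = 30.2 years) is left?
N/N₀ = (1/2)^(t/t½) = 0.1478 = 14.8%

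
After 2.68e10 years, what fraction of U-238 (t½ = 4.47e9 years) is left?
N/N₀ = (1/2)^(t/t½) = 0.01567 = 1.57%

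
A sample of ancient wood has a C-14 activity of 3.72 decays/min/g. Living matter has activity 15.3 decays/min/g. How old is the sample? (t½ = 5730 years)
Age = t½ × log₂(A₀/A) = 11690 years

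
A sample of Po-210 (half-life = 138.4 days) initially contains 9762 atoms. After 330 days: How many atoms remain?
N = N₀(1/2)^(t/t½) = 1870 atoms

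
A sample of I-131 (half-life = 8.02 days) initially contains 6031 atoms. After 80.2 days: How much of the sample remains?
N = N₀(1/2)^(t/t½) = 5.89 atoms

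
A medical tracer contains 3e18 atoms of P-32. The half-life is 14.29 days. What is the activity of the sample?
A = λN = 1.455e17 decays/day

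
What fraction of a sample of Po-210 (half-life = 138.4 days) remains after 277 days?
N/N₀ = (1/2)^(t/t½) = 0.2497 = 25%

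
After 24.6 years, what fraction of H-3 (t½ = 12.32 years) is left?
N/N₀ = (1/2)^(t/t½) = 0.2506 = 25.1%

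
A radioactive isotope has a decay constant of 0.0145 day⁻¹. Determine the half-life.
t½ = ln(2)/λ = 47.8 days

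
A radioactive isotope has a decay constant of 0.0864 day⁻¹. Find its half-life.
t½ = ln(2)/λ = 8.023 days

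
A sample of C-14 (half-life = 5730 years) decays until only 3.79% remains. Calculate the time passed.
t = t½ × log₂(N₀/N) = 27060 years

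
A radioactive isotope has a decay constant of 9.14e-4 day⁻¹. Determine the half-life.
t½ = ln(2)/λ = 758.4 days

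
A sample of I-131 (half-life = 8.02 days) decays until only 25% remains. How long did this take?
t = t½ × log₂(N₀/N) = 16.04 days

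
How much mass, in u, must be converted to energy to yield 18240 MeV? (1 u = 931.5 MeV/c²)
m = E/c² = 19.58 u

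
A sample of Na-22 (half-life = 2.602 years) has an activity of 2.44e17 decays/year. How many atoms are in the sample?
N = A/λ = 9.159e17 atoms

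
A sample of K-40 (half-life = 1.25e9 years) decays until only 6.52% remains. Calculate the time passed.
t = t½ × log₂(N₀/N) = 4.924e9 years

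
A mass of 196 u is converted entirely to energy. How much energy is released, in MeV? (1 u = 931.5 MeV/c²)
E = mc² = 1.826e5 MeV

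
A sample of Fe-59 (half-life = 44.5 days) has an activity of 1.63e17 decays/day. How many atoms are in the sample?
N = A/λ = 1.046e19 atoms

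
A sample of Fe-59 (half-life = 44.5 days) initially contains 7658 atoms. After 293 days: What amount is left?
N = N₀(1/2)^(t/t½) = 79.81 atoms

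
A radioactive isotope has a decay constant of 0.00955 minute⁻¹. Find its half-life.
t½ = ln(2)/λ = 72.58 minutes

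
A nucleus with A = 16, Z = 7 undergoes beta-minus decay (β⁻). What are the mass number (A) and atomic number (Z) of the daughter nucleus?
Daughter: A = 16, Z = 8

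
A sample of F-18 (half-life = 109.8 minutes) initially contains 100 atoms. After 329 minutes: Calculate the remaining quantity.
N = N₀(1/2)^(t/t½) = 12.53 atoms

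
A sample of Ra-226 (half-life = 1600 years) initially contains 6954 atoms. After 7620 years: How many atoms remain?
N = N₀(1/2)^(t/t½) = 256.2 atoms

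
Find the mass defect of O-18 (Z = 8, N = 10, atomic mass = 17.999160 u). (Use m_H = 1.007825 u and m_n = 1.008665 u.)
Δm = Z·m_H + N·m_n − M = 0.1501 u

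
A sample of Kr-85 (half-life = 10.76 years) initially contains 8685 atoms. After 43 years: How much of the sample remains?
N = N₀(1/2)^(t/t½) = 544.2 atoms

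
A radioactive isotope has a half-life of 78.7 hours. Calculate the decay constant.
λ = ln(2)/t½ = 0.008807 hour⁻¹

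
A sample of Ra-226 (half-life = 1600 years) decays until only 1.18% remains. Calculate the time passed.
t = t½ × log₂(N₀/N) = 10250 years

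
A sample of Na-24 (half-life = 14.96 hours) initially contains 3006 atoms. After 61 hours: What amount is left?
N = N₀(1/2)^(t/t½) = 178 atoms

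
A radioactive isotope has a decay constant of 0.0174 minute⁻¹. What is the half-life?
t½ = ln(2)/λ = 39.84 minutes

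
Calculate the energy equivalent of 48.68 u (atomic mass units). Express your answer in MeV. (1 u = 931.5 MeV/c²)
E = mc² = 45350 MeV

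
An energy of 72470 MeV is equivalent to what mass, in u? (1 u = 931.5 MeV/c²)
m = E/c² = 77.8 u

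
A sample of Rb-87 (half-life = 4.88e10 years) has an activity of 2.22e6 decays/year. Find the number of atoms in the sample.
N = A/λ = 1.563e17 atoms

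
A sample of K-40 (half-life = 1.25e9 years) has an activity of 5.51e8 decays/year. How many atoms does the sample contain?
N = A/λ = 9.937e17 atoms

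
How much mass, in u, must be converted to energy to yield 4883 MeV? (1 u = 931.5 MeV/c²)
m = E/c² = 5.242 u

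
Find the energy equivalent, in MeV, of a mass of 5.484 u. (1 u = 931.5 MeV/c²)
E = mc² = 5108 MeV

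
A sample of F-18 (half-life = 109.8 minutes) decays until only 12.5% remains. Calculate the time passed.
t = t½ × log₂(N₀/N) = 329.4 minutes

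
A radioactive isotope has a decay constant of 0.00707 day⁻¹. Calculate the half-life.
t½ = ln(2)/λ = 98.04 days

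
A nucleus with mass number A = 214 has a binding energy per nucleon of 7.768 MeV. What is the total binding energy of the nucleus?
B.E. = 7.768 × 214 = 1662 MeV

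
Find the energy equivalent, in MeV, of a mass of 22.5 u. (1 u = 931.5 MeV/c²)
E = mc² = 20960 MeV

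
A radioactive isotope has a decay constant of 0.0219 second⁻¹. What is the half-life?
t½ = ln(2)/λ = 31.65 seconds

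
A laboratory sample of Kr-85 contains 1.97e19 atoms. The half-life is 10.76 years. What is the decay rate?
A = λN = 1.269e18 decays/year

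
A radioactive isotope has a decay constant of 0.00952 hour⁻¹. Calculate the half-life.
t½ = ln(2)/λ = 72.81 hours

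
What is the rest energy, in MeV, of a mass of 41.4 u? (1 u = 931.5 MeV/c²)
E = mc² = 38560 MeV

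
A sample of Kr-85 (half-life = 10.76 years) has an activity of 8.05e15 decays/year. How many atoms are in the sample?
N = A/λ = 1.25e17 atoms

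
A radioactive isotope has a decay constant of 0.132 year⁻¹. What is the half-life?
t½ = ln(2)/λ = 5.251 years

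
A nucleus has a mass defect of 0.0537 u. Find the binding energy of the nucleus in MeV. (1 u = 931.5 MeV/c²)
B.E. = Δm × 931.5 = 50.02 MeV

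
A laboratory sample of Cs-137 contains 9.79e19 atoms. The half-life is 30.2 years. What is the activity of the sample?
A = λN = 2.247e18 decays/year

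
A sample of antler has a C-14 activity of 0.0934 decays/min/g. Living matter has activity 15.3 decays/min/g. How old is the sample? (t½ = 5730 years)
Age = t½ × log₂(A₀/A) = 42150 years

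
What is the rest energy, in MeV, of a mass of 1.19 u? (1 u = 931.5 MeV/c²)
E = mc² = 1108 MeV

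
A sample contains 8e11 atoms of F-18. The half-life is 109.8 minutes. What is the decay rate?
A = λN = 5.05e9 decays/minute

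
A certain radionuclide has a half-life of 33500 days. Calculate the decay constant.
λ = ln(2)/t½ = 2.069e-5 day⁻¹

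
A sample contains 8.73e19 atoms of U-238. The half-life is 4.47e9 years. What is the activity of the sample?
A = λN = 1.354e10 decays/year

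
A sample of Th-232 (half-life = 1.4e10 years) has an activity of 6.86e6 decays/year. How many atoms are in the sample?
N = A/λ = 1.386e17 atoms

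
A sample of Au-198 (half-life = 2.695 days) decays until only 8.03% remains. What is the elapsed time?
t = t½ × log₂(N₀/N) = 9.806 days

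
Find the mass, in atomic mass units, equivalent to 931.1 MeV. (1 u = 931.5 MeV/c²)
m = E/c² = 0.9996 u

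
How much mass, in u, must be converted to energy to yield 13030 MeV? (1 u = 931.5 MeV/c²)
m = E/c² = 13.99 u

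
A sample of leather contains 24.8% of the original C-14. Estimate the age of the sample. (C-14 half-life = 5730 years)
Age = t½ × log₂(1/ratio) = 11530 years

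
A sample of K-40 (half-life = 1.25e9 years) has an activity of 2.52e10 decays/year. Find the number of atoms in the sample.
N = A/λ = 4.544e19 atoms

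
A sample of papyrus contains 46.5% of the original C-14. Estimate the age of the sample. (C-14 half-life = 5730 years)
Age = t½ × log₂(1/ratio) = 6330 years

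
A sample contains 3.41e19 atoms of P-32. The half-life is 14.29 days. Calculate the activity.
A = λN = 1.654e18 decays/day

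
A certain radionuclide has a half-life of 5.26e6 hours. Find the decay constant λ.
λ = ln(2)/t½ = 1.318e-7 hour⁻¹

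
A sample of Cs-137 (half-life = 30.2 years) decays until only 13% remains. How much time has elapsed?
t = t½ × log₂(N₀/N) = 88.89 years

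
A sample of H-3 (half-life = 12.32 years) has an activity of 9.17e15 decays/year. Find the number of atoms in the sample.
N = A/λ = 1.63e17 atoms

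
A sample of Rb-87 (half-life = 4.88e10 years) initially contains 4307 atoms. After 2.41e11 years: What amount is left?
N = N₀(1/2)^(t/t½) = 140.5 atoms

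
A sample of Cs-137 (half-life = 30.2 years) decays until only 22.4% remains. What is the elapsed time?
t = t½ × log₂(N₀/N) = 65.18 years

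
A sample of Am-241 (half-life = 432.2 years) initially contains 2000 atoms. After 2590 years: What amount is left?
N = N₀(1/2)^(t/t½) = 31.41 atoms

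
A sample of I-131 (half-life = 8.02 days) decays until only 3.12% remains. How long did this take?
t = t½ × log₂(N₀/N) = 40.12 days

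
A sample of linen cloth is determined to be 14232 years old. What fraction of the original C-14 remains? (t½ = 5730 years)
N/N₀ = (1/2)^(t/t½) = 0.1788 = 17.9%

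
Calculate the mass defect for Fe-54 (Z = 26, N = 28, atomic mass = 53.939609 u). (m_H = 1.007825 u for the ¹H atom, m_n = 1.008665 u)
Δm = Z·m_H + N·m_n − M = 0.5065 u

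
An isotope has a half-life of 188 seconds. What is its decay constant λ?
λ = ln(2)/t½ = 0.003687 second⁻¹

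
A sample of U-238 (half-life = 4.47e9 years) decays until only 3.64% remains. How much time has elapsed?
t = t½ × log₂(N₀/N) = 2.137e10 years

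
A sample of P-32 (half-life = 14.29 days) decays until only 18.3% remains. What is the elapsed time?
t = t½ × log₂(N₀/N) = 35.01 days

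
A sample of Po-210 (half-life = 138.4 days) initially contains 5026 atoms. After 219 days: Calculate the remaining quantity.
N = N₀(1/2)^(t/t½) = 1678 atoms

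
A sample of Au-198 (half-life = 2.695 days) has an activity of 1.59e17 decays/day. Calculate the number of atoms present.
N = A/λ = 6.182e17 atoms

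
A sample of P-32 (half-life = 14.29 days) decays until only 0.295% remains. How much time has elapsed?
t = t½ × log₂(N₀/N) = 120.1 days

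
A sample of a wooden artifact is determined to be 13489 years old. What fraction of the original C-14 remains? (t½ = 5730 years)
N/N₀ = (1/2)^(t/t½) = 0.1956 = 19.6%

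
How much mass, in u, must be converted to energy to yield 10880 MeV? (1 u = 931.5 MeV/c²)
m = E/c² = 11.68 u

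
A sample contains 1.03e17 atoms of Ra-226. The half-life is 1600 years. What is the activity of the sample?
A = λN = 4.462e13 decays/year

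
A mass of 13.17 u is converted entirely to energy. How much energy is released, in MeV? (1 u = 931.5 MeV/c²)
E = mc² = 12270 MeV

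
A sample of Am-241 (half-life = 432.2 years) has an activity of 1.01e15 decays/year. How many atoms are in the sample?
N = A/λ = 6.298e17 atoms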